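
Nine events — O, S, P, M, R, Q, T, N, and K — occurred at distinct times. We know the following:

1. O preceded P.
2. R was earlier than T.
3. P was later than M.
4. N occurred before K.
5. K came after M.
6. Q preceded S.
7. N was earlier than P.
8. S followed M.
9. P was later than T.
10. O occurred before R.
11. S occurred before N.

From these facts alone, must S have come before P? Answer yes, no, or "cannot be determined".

Chain the constraints: S → N → P. Each link is directly stated, so S comes before P.

yes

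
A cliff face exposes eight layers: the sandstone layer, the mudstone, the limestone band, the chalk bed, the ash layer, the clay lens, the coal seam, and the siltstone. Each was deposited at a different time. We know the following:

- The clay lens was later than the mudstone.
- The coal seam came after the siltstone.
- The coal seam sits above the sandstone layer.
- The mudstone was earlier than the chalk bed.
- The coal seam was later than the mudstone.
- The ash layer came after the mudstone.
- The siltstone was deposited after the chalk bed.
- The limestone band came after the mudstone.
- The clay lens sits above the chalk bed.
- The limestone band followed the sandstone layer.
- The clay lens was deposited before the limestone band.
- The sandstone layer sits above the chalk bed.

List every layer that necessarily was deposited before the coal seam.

Directly stated before the coal seam: the mudstone, the sandstone layer, and the siltstone.
The chalk bed reaches the coal seam via the chalk bed → the siltstone → the coal seam.
No chain forces the ash layer (or any of the others) ahead of the coal seam.

the chalk bed, the mudstone, the sandstone layer, the siltstone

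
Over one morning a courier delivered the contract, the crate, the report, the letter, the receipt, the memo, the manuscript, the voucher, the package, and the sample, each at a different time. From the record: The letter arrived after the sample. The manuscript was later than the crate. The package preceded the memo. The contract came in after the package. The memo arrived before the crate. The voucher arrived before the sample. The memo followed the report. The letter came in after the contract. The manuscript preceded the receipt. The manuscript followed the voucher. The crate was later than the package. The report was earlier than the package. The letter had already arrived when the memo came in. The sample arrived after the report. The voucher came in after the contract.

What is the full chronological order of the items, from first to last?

the report, the package, the contract, the voucher, the sample, the letter, the memo, the crate, the manuscript, the receipt

The constraints fix every adjacent pair, so only one ordering works:
the report → the package → the contract → the voucher → the sample → the letter → the memo → the crate → the manuscript → the receipt.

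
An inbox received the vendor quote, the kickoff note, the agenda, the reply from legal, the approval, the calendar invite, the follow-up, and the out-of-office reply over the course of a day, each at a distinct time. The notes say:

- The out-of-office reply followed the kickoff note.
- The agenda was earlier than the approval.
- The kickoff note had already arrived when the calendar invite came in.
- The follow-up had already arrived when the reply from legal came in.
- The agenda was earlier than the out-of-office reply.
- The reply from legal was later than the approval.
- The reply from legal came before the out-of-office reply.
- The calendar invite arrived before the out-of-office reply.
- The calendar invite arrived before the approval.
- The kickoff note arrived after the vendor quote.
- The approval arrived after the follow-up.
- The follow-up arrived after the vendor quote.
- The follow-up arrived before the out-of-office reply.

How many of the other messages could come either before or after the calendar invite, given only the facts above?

2

Forced before the calendar invite: the kickoff note and the vendor quote; forced after the calendar invite: the approval, the out-of-office reply, and the reply from legal.
That leaves the agenda and the follow-up with no forced order relative to the calendar invite — 2.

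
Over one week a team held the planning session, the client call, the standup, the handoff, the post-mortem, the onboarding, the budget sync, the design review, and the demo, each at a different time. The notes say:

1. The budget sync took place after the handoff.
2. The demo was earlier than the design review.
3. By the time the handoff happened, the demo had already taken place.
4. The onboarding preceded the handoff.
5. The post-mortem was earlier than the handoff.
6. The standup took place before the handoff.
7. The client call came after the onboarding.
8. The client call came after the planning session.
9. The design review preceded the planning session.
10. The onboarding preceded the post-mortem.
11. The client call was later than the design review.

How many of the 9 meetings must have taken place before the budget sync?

5

Directly stated before the budget sync: the handoff.
The demo reaches the budget sync via the demo → the handoff → the budget sync.
The onboarding reaches the budget sync via the onboarding → the handoff → the budget sync.
The post-mortem reaches the budget sync via the post-mortem → the handoff → the budget sync.
Likewise the standup reaches the budget sync by chaining the stated constraints.
That's the demo, the handoff, the onboarding, the post-mortem, and the standup — 5 in all.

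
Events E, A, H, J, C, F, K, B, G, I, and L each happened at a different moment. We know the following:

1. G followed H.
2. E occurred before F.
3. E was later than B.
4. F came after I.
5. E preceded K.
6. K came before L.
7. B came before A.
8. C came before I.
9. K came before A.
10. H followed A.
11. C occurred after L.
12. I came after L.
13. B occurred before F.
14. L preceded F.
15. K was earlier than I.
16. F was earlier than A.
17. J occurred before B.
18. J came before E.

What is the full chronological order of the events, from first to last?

The constraints fix every adjacent pair, so only one ordering works:
J → B → E → K → L → C → I → F → A → H → G.

J, B, E, K, L, C, I, F, A, H, G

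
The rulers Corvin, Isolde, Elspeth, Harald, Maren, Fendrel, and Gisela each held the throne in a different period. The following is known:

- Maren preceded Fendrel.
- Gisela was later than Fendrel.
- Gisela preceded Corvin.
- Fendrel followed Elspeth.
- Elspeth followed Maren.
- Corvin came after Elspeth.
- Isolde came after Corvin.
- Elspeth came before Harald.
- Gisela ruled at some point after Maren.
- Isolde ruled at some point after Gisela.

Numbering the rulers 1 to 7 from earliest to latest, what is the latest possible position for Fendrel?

Fendrel must come before Corvin, Gisela, and Isolde — 3 rulers forced after them.
Everything else can be placed before Fendrel in some valid order, so Fendrel can sit as late as position 7 − 3 = 4.

4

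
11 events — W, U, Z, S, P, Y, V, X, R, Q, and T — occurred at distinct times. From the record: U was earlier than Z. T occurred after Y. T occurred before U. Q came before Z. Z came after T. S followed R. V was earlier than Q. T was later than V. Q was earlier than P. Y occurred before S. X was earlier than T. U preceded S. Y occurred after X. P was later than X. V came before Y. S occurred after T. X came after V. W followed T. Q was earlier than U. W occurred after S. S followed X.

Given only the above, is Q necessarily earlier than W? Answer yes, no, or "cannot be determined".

yes

Chain the constraints: Q → U → S → W. Each link is directly stated, so Q comes before W.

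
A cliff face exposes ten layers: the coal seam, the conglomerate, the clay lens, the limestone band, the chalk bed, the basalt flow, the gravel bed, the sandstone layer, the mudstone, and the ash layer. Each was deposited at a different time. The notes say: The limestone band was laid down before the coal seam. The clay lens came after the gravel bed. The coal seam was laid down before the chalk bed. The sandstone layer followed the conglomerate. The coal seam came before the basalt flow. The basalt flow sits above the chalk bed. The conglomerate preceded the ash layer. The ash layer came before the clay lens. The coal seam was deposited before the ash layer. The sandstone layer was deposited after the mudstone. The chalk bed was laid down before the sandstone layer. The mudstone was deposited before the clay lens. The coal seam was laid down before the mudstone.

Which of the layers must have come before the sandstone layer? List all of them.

Directly stated before the sandstone layer: the chalk bed, the conglomerate, and the mudstone.
The coal seam reaches the sandstone layer via the coal seam → the mudstone → the sandstone layer.
The limestone band reaches the sandstone layer via the limestone band → the coal seam → the mudstone → the sandstone layer.

the chalk bed, the coal seam, the conglomerate, the limestone band, the mudstone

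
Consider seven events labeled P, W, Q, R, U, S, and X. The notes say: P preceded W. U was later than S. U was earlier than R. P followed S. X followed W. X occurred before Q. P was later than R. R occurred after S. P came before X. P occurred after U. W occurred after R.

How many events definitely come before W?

Directly stated before W: P and R.
S reaches W via S → P → W.
U reaches W via U → R → W.
No chain forces X (or any of the others) ahead of W.
That's P, R, S, and U — 4 in all.

4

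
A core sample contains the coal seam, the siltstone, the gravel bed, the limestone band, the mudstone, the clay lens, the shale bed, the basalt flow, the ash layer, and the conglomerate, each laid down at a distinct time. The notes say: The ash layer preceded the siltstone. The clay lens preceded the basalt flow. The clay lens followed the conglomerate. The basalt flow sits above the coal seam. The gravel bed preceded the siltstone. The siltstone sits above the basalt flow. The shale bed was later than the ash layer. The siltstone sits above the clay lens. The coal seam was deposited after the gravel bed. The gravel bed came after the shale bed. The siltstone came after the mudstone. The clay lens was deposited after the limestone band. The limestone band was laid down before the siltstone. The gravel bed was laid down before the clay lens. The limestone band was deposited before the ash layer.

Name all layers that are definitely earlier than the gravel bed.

Directly stated before the gravel bed: the shale bed.
The ash layer reaches the gravel bed via the ash layer → the shale bed → the gravel bed.
The limestone band reaches the gravel bed via the limestone band → the ash layer → the shale bed → the gravel bed.
No chain forces the clay lens (or any of the others) ahead of the gravel bed.

the ash layer, the limestone band, the shale bed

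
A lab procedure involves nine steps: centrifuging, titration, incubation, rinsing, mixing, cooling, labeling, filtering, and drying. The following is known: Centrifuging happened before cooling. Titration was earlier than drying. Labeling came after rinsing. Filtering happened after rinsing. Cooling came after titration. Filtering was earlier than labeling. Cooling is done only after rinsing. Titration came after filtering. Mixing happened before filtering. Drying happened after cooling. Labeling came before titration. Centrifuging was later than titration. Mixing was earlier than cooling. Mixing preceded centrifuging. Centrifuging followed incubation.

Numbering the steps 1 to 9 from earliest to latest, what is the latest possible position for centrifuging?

7

Centrifuging must come before cooling and drying — 2 steps forced after it.
Everything else can be placed before centrifuging in some valid order, so centrifuging can sit as late as position 9 − 2 = 7.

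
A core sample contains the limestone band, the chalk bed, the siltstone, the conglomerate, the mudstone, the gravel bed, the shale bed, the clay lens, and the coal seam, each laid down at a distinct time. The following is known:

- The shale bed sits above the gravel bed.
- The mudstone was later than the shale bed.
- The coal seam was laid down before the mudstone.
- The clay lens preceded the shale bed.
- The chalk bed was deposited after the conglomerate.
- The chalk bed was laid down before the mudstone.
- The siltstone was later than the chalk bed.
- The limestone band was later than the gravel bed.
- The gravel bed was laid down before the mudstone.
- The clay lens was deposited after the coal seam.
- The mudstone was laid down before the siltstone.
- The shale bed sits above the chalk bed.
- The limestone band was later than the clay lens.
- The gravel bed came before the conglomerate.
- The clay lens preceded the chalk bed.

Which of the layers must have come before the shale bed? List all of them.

the chalk bed, the clay lens, the coal seam, the conglomerate, the gravel bed

Directly stated before the shale bed: the chalk bed, the clay lens, and the gravel bed.
The coal seam reaches the shale bed via the coal seam → the clay lens → the shale bed.
The conglomerate reaches the shale bed via the conglomerate → the chalk bed → the shale bed.
No chain forces the limestone band (or any of the others) ahead of the shale bed.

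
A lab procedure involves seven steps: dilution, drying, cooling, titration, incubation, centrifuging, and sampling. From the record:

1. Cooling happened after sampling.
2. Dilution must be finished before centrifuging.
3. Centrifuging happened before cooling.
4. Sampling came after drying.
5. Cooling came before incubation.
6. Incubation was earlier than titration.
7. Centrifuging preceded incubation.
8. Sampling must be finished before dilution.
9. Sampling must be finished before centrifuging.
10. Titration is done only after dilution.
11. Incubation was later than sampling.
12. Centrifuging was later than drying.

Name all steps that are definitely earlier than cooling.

Directly stated before cooling: centrifuging and sampling.
Dilution reaches cooling via dilution → centrifuging → cooling.
Drying reaches cooling via drying → sampling → cooling.

centrifuging, dilution, drying, sampling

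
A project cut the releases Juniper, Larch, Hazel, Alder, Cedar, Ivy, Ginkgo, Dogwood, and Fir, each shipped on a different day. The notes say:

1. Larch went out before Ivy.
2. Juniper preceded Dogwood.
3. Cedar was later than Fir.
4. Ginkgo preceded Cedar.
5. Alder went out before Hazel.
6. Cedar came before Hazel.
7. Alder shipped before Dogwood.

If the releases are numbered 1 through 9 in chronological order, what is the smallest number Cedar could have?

3

Fir and Ginkgo must both come before Cedar — 2 forced predecessors.
Nothing else is forced ahead of Cedar, so its earliest slot is position 2 + 1 = 3.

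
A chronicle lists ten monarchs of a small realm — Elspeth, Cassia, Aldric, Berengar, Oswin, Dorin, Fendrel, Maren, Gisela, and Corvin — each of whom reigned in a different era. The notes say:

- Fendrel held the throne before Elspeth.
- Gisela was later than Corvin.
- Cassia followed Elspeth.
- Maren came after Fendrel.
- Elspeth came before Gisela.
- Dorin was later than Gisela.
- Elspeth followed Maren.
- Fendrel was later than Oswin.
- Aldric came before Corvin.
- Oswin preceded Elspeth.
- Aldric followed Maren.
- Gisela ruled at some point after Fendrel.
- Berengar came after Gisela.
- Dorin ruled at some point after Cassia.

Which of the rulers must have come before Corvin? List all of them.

Aldric, Fendrel, Maren, Oswin

Directly stated before Corvin: Aldric.
Fendrel reaches Corvin via Fendrel → Maren → Aldric → Corvin.
Maren reaches Corvin via Maren → Aldric → Corvin.
Oswin reaches Corvin via Oswin → Fendrel → Maren → Aldric → Corvin.
No chain forces Cassia (or any of the others) ahead of Corvin.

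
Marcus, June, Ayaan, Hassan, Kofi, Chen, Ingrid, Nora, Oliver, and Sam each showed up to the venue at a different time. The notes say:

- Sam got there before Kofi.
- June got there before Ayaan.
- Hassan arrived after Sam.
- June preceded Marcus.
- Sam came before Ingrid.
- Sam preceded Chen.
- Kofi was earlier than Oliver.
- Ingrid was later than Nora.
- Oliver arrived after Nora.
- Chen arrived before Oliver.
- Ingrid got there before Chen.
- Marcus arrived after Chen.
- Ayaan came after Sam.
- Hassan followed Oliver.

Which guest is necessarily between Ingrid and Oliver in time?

Tracing the constraints gives Ingrid → Chen → Oliver, so Chen sits after Ingrid and before Oliver.
No other guest is forced both after Ingrid and before Oliver.

Chen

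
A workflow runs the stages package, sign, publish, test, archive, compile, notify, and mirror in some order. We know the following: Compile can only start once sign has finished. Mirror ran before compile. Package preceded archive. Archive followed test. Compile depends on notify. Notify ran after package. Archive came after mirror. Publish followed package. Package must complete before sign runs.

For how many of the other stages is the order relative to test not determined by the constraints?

Forced after test: archive.
That leaves compile, mirror, notify, package, publish, and sign with no forced order relative to test — 6.

6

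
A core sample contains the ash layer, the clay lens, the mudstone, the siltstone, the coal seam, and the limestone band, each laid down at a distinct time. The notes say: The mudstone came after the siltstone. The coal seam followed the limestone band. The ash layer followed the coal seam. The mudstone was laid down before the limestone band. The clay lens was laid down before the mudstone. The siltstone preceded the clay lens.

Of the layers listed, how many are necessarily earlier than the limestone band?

Directly stated before the limestone band: the mudstone.
The clay lens reaches the limestone band via the clay lens → the mudstone → the limestone band.
The siltstone reaches the limestone band via the siltstone → the mudstone → the limestone band.
No chain forces the ash layer (or any of the others) ahead of the limestone band.
That's the clay lens, the mudstone, and the siltstone — 3 in all.

3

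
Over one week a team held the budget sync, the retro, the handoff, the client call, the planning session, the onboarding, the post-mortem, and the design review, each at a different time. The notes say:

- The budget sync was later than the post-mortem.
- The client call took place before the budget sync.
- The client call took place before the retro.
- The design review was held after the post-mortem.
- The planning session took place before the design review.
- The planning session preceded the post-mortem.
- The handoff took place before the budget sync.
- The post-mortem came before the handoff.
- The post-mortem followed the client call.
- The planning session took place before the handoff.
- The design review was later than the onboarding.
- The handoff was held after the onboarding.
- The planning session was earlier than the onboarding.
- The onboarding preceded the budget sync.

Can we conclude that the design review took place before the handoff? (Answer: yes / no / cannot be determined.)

cannot be determined

No chain of stated constraints runs from the design review to the handoff, and none runs from the handoff to the design review either.
So the relative order of the design review and the handoff is not fixed by the given facts.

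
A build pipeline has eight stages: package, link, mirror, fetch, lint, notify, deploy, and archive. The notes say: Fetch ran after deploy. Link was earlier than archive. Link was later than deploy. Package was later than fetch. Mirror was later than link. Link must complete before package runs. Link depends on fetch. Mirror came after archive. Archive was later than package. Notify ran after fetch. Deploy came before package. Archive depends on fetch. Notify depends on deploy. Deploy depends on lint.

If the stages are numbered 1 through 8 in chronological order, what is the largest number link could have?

5

Link must come before archive, mirror, and package — 3 stages forced after it.
Everything else can be placed before link in some valid order, so link can sit as late as position 8 − 3 = 5.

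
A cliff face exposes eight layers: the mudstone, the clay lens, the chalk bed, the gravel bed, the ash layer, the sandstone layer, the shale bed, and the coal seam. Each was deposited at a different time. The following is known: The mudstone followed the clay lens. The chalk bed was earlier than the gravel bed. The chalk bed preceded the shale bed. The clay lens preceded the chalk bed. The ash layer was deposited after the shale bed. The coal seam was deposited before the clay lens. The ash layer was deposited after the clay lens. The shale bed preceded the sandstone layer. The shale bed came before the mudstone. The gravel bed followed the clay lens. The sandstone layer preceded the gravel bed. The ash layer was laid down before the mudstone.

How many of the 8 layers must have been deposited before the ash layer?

4

Directly stated before the ash layer: the clay lens and the shale bed.
The chalk bed reaches the ash layer via the chalk bed → the shale bed → the ash layer.
The coal seam reaches the ash layer via the coal seam → the clay lens → the ash layer.
That's the chalk bed, the clay lens, the coal seam, and the shale bed — 4 in all.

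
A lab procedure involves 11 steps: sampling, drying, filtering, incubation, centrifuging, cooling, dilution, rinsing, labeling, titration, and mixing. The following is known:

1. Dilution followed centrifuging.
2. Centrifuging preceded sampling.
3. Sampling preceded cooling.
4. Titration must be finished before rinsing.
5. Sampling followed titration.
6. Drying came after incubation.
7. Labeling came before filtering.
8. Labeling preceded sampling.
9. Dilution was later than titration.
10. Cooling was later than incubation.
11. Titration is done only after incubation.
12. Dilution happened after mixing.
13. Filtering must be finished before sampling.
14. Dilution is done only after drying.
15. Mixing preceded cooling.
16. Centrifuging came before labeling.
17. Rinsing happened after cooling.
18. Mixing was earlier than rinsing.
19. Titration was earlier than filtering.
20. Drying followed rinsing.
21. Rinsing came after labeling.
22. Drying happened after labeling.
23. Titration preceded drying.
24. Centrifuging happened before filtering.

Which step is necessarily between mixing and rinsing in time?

cooling

Tracing the constraints gives mixing → cooling → rinsing, so cooling sits after mixing and before rinsing.
No other step is forced both after mixing and before rinsing.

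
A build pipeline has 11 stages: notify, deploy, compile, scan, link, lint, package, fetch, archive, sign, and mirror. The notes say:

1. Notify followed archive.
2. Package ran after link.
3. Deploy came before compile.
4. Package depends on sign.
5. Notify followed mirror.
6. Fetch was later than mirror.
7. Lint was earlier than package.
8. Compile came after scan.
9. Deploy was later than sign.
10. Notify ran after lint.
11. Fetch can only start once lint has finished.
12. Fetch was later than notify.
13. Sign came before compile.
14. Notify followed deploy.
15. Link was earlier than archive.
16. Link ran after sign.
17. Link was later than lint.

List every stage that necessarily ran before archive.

link, lint, sign

Directly stated before archive: link.
Lint reaches archive via lint → link → archive.
Sign reaches archive via sign → link → archive.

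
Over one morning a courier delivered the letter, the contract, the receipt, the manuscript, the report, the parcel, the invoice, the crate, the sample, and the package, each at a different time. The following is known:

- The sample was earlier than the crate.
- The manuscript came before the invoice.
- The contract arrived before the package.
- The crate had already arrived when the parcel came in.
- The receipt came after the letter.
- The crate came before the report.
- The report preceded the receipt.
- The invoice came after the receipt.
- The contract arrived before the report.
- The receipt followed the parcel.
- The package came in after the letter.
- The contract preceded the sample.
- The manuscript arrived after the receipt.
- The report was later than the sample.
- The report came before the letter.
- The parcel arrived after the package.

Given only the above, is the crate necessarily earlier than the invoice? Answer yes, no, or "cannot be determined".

yes

Chain the constraints: the crate → the report → the receipt → the invoice. Each link is directly stated, so the crate comes before the invoice.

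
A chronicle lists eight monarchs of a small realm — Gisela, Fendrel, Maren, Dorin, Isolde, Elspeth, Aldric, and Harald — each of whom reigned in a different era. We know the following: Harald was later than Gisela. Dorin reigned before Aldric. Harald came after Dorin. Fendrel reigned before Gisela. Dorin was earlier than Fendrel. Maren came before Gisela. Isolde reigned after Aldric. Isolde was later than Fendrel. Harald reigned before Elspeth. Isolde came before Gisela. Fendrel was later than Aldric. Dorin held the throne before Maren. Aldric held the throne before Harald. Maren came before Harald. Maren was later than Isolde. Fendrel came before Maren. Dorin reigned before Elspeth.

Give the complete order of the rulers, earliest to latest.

The constraints fix every adjacent pair, so only one ordering works:
Dorin → Aldric → Fendrel → Isolde → Maren → Gisela → Harald → Elspeth.

Dorin, Aldric, Fendrel, Isolde, Maren, Gisela, Harald, Elspeth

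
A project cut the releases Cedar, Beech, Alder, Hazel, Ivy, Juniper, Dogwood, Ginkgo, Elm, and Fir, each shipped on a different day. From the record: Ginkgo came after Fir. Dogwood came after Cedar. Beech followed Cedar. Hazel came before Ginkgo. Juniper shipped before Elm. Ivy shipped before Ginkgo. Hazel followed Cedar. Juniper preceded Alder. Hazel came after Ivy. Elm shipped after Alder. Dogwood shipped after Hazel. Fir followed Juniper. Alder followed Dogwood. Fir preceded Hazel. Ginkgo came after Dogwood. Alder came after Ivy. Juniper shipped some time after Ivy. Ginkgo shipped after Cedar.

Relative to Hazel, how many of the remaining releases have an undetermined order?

1

Forced before Hazel: Cedar, Fir, Ivy, and Juniper; forced after Hazel: Alder, Dogwood, Elm, and Ginkgo.
That leaves Beech with no forced order relative to Hazel — 1.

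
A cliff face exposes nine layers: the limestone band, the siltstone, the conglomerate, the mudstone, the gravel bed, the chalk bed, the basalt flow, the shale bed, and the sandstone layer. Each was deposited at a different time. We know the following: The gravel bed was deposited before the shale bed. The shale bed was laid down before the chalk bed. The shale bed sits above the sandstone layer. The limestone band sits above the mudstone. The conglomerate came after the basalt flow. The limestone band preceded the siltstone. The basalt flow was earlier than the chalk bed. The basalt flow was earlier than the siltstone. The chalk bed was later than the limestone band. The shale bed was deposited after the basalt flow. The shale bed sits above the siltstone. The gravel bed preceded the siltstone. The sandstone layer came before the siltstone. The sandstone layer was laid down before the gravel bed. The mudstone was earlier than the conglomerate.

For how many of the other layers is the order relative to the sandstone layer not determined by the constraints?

4

Forced after the sandstone layer: the chalk bed, the gravel bed, the shale bed, and the siltstone.
That leaves the basalt flow, the conglomerate, the limestone band, and the mudstone with no forced order relative to the sandstone layer — 4.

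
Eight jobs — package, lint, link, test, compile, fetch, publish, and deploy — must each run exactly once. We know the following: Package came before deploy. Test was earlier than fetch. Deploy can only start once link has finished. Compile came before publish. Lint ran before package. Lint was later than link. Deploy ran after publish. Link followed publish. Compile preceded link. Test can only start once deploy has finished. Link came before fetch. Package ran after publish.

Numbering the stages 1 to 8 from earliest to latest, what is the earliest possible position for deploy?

6

Compile, link, lint, package, and publish must all come before deploy — 5 forced predecessors.
Nothing else is forced ahead of deploy, so its earliest slot is position 5 + 1 = 6.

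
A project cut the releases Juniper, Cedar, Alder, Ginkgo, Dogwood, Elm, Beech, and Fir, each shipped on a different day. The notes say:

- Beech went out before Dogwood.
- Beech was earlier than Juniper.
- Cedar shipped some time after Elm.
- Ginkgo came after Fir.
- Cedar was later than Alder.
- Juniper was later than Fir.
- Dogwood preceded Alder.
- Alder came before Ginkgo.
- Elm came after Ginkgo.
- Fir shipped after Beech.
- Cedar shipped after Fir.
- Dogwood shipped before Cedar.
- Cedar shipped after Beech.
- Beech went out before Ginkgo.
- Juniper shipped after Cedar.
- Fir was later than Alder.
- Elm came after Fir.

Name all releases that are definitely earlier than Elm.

Directly stated before Elm: Fir and Ginkgo.
Alder reaches Elm via Alder → Ginkgo → Elm.
Beech reaches Elm via Beech → Ginkgo → Elm.
Dogwood reaches Elm via Dogwood → Alder → Ginkgo → Elm.
No chain forces Cedar (or any of the others) ahead of Elm.

Alder, Beech, Dogwood, Fir, Ginkgo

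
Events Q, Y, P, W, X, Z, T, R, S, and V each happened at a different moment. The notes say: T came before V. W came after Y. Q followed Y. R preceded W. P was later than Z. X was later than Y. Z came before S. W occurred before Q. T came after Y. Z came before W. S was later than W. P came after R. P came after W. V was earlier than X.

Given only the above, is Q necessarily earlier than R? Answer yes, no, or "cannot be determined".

no

Tracing the constraints gives R → W → Q, so R must come before Q.
That means Q cannot be before R.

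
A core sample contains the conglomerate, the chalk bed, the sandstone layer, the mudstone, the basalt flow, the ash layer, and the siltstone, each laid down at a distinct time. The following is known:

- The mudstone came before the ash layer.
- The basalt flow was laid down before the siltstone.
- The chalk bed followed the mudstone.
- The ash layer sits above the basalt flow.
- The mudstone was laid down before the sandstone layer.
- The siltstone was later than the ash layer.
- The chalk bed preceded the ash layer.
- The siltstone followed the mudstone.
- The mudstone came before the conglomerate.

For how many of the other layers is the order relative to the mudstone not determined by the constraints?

1

Forced after the mudstone: the ash layer, the chalk bed, the conglomerate, the sandstone layer, and the siltstone.
That leaves the basalt flow with no forced order relative to the mudstone — 1.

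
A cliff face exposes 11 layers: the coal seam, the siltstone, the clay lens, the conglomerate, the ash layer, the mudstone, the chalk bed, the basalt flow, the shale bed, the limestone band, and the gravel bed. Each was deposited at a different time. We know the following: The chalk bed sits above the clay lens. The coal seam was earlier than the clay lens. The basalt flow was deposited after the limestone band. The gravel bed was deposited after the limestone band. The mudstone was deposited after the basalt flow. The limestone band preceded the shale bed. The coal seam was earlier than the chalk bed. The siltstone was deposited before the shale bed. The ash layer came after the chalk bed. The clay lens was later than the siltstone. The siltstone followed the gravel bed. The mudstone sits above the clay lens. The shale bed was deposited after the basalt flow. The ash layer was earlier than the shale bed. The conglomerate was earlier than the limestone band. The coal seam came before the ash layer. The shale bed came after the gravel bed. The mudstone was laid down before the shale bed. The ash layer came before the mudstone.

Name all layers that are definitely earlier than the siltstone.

the conglomerate, the gravel bed, the limestone band

Directly stated before the siltstone: the gravel bed.
The conglomerate reaches the siltstone via the conglomerate → the limestone band → the gravel bed → the siltstone.
The limestone band reaches the siltstone via the limestone band → the gravel bed → the siltstone.
No chain forces the chalk bed (or any of the others) ahead of the siltstone.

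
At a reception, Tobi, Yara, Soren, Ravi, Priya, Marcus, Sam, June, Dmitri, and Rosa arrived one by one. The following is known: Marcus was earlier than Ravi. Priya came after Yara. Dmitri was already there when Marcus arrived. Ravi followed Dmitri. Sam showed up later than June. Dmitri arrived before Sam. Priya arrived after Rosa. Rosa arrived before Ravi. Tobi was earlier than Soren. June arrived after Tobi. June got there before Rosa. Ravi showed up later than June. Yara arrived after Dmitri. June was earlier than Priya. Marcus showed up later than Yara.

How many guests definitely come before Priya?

Directly stated before Priya: June, Rosa, and Yara.
Dmitri reaches Priya via Dmitri → Yara → Priya.
Tobi reaches Priya via Tobi → June → Priya.
No chain forces Sam (or any of the others) ahead of Priya.
That's Dmitri, June, Rosa, Tobi, and Yara — 5 in all.

5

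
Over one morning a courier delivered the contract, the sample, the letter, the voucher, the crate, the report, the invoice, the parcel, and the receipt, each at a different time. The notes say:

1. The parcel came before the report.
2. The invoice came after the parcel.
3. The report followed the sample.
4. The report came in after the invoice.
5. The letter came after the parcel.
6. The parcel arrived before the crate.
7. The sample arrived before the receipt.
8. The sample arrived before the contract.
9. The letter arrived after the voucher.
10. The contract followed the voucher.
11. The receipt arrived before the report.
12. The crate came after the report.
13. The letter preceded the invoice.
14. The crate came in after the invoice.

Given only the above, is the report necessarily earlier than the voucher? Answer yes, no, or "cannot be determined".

Tracing the constraints gives the voucher → the letter → the invoice → the report, so the voucher must come before the report.
That means the report cannot be before the voucher.

no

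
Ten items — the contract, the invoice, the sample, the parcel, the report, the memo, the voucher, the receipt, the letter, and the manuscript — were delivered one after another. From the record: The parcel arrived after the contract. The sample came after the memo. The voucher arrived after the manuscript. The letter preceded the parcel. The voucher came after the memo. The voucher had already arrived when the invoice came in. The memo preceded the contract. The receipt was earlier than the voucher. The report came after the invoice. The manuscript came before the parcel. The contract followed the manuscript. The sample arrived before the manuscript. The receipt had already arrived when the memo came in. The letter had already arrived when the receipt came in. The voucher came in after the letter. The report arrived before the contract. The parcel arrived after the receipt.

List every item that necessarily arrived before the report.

Directly stated before the report: the invoice.
The letter reaches the report via the letter → the voucher → the invoice → the report.
The manuscript reaches the report via the manuscript → the voucher → the invoice → the report.
The memo reaches the report via the memo → the voucher → the invoice → the report.
Likewise the receipt, the sample, and the voucher each reach the report by chaining the stated constraints.
No chain forces the parcel (or any of the others) ahead of the report.

the invoice, the letter, the manuscript, the memo, the receipt, the sample, the voucher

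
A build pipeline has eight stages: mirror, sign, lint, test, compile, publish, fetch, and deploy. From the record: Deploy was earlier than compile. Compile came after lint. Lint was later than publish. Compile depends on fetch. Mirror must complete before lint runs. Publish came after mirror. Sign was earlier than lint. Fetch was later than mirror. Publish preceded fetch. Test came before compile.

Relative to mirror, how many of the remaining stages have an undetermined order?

3

Forced after mirror: compile, fetch, lint, and publish.
That leaves deploy, sign, and test with no forced order relative to mirror — 3.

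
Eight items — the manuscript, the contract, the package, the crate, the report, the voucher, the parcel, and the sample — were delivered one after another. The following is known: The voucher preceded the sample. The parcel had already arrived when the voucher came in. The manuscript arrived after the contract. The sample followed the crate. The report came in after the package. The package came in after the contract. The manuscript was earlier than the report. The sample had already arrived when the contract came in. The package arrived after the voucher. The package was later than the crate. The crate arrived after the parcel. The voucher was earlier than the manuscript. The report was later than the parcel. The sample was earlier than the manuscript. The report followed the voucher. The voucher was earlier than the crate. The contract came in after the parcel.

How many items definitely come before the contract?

4

Directly stated before the contract: the parcel and the sample.
The crate reaches the contract via the crate → the sample → the contract.
The voucher reaches the contract via the voucher → the sample → the contract.
No chain forces the report (or any of the others) ahead of the contract.
That's the crate, the parcel, the sample, and the voucher — 4 in all.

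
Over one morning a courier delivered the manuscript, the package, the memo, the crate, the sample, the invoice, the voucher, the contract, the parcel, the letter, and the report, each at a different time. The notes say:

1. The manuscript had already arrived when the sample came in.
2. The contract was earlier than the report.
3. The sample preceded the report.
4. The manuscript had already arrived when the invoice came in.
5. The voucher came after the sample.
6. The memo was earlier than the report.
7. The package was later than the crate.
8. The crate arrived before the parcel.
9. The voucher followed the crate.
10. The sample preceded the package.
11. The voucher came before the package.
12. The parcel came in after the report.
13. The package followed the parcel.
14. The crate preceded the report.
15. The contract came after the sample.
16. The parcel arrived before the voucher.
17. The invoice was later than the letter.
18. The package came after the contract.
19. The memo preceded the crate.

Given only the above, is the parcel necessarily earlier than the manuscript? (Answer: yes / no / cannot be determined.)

Tracing the constraints gives the manuscript → the sample → the report → the parcel, so the manuscript must come before the parcel.
That means the parcel cannot be before the manuscript.

no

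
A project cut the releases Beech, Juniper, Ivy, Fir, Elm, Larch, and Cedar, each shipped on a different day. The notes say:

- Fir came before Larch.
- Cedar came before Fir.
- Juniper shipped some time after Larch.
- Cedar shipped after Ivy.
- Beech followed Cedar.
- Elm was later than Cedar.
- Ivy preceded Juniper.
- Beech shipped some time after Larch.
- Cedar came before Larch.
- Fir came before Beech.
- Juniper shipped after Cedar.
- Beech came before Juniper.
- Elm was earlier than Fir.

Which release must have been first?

Ivy has a chain of constraints placing it before every other release, so Ivy must be first.

Ivy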